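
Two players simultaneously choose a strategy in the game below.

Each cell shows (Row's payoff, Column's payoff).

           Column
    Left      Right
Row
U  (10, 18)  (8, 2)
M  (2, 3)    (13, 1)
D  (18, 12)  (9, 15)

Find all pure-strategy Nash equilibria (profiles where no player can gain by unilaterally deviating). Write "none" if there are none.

This game has no pure Nash equilibrium.

For each player, find the best response to each opponent profile; mutual best responses are the pure NE.
Row against Left: payoffs 10, 2, 18 → best response D.
Row against Right: payoffs 8, 13, 9 → best response M.
Column against U: payoffs 18, 2 → best response Left.
Column against M: payoffs 3, 1 → best response Left.
Column against D: payoffs 12, 15 → best response Right.
No profile is a mutual best response for all players.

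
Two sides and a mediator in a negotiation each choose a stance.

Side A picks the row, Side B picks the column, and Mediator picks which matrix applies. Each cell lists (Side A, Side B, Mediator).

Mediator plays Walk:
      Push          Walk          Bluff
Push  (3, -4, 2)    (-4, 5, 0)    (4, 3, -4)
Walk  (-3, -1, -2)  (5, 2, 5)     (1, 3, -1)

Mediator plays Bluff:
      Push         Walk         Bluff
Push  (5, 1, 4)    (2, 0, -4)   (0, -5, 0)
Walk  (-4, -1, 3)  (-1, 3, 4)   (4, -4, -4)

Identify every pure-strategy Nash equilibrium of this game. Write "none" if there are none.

The unique pure-strategy Nash equilibrium is (Push, Push, Bluff).

Side A against (Push, Walk): payoffs 3, -3 → best response Push.
Side A against (Push, Bluff): payoffs 5, -4 → best response Push.
Side A against (Walk, Walk): payoffs -4, 5 → best response Walk.
Side A against (Walk, Bluff): payoffs 2, -1 → best response Push.
Side A against (Bluff, Walk): payoffs 4, 1 → best response Push.
Side A against (Bluff, Bluff): payoffs 0, 4 → best response Walk.
Side B against (Push, Walk): payoffs -4, 5, 3 → best response Walk.
Side B against (Push, Bluff): payoffs 1, 0, -5 → best response Push.
Side B against (Walk, Walk): payoffs -1, 2, 3 → best response Bluff.
Side B against (Walk, Bluff): payoffs -1, 3, -4 → best response Walk.
Mediator against (Push, Push): payoffs 2, 4 → best response Bluff.
Mediator against (Push, Walk): payoffs 0, -4 → best response Walk.
Mediator against (Push, Bluff): payoffs -4, 0 → best response Bluff.
Mediator against (Walk, Push): payoffs -2, 3 → best response Bluff.
Mediator against (Walk, Walk): payoffs 5, 4 → best response Walk.
Mediator against (Walk, Bluff): payoffs -1, -4 → best response Walk.
Mutual best responses: (Push, Push, Bluff).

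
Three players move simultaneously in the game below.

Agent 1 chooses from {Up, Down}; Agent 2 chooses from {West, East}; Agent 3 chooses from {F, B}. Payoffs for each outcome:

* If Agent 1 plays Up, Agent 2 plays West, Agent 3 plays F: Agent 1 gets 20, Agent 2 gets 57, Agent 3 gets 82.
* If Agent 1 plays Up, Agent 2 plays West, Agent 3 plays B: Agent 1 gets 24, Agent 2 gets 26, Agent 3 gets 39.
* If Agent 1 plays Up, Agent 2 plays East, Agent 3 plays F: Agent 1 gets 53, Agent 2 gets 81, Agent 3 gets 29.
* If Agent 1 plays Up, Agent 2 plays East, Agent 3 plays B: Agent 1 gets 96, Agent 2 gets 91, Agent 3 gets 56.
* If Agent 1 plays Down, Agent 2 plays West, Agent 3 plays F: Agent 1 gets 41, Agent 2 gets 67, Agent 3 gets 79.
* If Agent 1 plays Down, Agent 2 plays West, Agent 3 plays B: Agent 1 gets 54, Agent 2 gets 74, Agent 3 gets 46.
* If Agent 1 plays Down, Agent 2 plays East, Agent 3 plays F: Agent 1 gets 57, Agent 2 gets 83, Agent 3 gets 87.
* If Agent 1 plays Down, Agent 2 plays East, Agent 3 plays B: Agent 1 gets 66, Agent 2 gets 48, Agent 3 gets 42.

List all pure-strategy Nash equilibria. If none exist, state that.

(Up, East, B), (Down, East, F)

(Up, West, F): Agent 1 can switch to Down (20 → 41). Not NE.
(Up, West, B): Agent 1 can switch to Down (24 → 54). Not NE.
(Up, East, F): Agent 1 can switch to Down (53 → 57). Not NE.
(Up, East, B): Agent 1 gets 96, best alternative 66; Agent 2 gets 91, best alternative 26; Agent 3 gets 56, best alternative 29. No profitable deviation — NE.
(Down, West, F): Agent 2 can switch to East (67 → 83). Not NE.
(Down, West, B): Agent 3 can switch to F (46 → 79). Not NE.
(Down, East, F): Agent 1 gets 57, best alternative 53; Agent 2 gets 83, best alternative 67; Agent 3 gets 87, best alternative 42. No profitable deviation — NE.
(Down, East, B): Agent 1 can switch to Up (66 → 96). Not NE.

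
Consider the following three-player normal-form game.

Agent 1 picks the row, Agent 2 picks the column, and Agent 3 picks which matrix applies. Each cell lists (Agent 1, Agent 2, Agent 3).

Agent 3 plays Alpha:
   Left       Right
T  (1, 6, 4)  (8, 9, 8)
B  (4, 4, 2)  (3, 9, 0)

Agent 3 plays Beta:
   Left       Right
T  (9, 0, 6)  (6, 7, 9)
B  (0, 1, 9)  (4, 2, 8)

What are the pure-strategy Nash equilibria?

For each strategy profile, look for a profitable unilateral deviation.
(T, Left, Alpha): Agent 1 can switch to B (1 → 4). Not NE.
(T, Left, Beta): Agent 2 can switch to Right (0 → 7). Not NE.
(T, Right, Alpha): Agent 3 can switch to Beta (8 → 9). Not NE.
(T, Right, Beta): Agent 1 gets 6, best alternative 4; Agent 2 gets 7, best alternative 0; Agent 3 gets 9, best alternative 8. No profitable deviation — NE.
(B, Left, Alpha): Agent 2 can switch to Right (4 → 9). Not NE.
(B, Left, Beta): Agent 1 can switch to T (0 → 9). Not NE.
(B, Right, Alpha): Agent 1 can switch to T (3 → 8). Not NE.
(B, Right, Beta): Agent 1 can switch to T (4 → 6). Not NE.

(T, Right, Beta)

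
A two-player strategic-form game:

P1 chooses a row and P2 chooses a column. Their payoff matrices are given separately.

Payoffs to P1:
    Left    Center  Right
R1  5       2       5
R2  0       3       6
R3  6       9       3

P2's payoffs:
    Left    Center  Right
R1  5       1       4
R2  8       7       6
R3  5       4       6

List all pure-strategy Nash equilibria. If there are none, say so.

(R1, Left): P1 can switch to R3 (5 → 6). Not NE.
(R1, Center): P1 can switch to R2 (2 → 3). Not NE.
(R1, Right): P1 can switch to R2 (5 → 6). Not NE.
(R2, Left): P1 can switch to R1 (0 → 5). Not NE.
(R2, Center): P1 can switch to R3 (3 → 9). Not NE.
(R2, Right): P2 can switch to Left (6 → 8). Not NE.
(R3, Left): P2 can switch to Right (5 → 6). Not NE.
(R3, Center): P2 can switch to Left (4 → 5). Not NE.
(The remaining 1 profile has a profitable deviation by the same check.)

This game has no pure Nash equilibrium.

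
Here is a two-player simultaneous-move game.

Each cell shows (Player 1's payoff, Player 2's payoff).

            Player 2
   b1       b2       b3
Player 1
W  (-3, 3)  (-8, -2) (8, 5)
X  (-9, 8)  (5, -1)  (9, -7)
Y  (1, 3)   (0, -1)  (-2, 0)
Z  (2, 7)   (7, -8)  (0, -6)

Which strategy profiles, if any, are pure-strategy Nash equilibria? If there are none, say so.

The unique pure-strategy Nash equilibrium is (Z, b1).

Player 1 against b1: payoffs -3, -9, 1, 2 → best response Z.
Player 1 against b2: payoffs -8, 5, 0, 7 → best response Z.
Player 1 against b3: payoffs 8, 9, -2, 0 → best response X.
Player 2 against W: payoffs 3, -2, 5 → best response b3.
Player 2 against X: payoffs 8, -1, -7 → best response b1.
Player 2 against Y: payoffs 3, -1, 0 → best response b1.
Player 2 against Z: payoffs 7, -8, -6 → best response b1.
Mutual best responses: (Z, b1).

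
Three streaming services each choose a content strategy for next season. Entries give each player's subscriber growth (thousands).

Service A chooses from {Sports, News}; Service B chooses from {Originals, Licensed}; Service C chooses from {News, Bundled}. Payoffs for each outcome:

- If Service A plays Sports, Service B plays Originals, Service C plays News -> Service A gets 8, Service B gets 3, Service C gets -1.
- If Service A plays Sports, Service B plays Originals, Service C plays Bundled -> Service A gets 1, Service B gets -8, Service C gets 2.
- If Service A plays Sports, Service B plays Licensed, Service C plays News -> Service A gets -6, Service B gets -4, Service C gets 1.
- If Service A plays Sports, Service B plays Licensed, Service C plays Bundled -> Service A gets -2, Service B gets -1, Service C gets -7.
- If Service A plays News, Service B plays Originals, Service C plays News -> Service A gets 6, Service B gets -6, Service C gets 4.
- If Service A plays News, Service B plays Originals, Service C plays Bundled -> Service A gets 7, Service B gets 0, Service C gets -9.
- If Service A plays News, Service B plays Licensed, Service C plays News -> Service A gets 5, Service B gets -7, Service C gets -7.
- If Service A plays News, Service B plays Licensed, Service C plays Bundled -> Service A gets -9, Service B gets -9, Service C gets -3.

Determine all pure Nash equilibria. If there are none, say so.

No pure-strategy Nash equilibrium.

Service A against (Originals, News): payoffs 8, 6 → best response Sports.
Service A against (Originals, Bundled): payoffs 1, 7 → best response News.
Service A against (Licensed, News): payoffs -6, 5 → best response News.
Service A against (Licensed, Bundled): payoffs -2, -9 → best response Sports.
Service B against (Sports, News): payoffs 3, -4 → best response Originals.
Service B against (Sports, Bundled): payoffs -8, -1 → best response Licensed.
Service B against (News, News): payoffs -6, -7 → best response Originals.
Service B against (News, Bundled): payoffs 0, -9 → best response Originals.
Service C against (Sports, Originals): payoffs -1, 2 → best response Bundled.
Service C against (Sports, Licensed): payoffs 1, -7 → best response News.
Service C against (News, Originals): payoffs 4, -9 → best response News.
Service C against (News, Licensed): payoffs -7, -3 → best response Bundled.
No profile is a mutual best response for all players.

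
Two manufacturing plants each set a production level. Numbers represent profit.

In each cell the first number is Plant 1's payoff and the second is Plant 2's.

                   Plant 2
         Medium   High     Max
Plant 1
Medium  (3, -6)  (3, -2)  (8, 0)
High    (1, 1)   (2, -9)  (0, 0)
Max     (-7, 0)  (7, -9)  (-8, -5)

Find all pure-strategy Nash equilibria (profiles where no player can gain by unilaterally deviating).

(Medium, Medium): Plant 2 can switch to High (-6 → -2). Not NE.
(Medium, High): Plant 1 can switch to Max (3 → 7). Not NE.
(Medium, Max): Plant 1 gets 8, best alternative 0; Plant 2 gets 0, best alternative -2. No profitable deviation — NE.
(High, Medium): Plant 1 can switch to Medium (1 → 3). Not NE.
(High, High): Plant 1 can switch to Medium (2 → 3). Not NE.
(High, Max): Plant 1 can switch to Medium (0 → 8). Not NE.
(Max, Medium): Plant 1 can switch to Medium (-7 → 3). Not NE.
(Max, High): Plant 2 can switch to Medium (-9 → 0). Not NE.
(Max, Max): Plant 1 can switch to Medium (-8 → 8). Not NE.

Pure NE: (Medium, Max)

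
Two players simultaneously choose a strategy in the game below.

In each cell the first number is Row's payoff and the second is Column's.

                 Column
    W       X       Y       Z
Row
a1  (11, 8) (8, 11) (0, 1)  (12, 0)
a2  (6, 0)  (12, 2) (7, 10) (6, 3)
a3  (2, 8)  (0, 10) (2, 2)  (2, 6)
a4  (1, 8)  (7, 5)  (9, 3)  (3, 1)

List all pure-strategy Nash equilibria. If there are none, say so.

none

Check each profile: it is a Nash equilibrium iff no player can strictly gain by switching unilaterally.
(a1, W): Column can switch to X (8 → 11). Not NE.
(a1, X): Row can switch to a2 (8 → 12). Not NE.
(a1, Y): Row can switch to a2 (0 → 7). Not NE.
(a1, Z): Column can switch to W (0 → 8). Not NE.
(a2, W): Row can switch to a1 (6 → 11). Not NE.
(a2, X): Column can switch to Y (2 → 10). Not NE.
(The remaining 10 profiles each have a profitable deviation by the same check.)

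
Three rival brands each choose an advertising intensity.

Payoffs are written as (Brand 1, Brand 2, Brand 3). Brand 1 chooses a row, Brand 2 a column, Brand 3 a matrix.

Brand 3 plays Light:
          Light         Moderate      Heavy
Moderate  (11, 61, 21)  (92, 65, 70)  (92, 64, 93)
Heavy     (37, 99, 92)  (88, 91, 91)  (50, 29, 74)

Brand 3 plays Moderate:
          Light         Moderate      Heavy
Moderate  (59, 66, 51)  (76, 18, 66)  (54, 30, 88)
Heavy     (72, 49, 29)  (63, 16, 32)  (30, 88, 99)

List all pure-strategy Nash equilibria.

(Moderate, Moderate, Light), (Heavy, Light, Light)

For each strategy profile, look for a profitable unilateral deviation.
(Moderate, Light, Light): Brand 1 can switch to Heavy (11 → 37). Not NE.
(Moderate, Light, Moderate): Brand 1 can switch to Heavy (59 → 72). Not NE.
(Moderate, Moderate, Light): Brand 1 gets 92, best alternative 88; Brand 2 gets 65, best alternative 64; Brand 3 gets 70, best alternative 66. No profitable deviation — NE.
(Moderate, Moderate, Moderate): Brand 2 can switch to Light (18 → 66). Not NE.
(Moderate, Heavy, Light): Brand 2 can switch to Moderate (64 → 65). Not NE.
(Moderate, Heavy, Moderate): Brand 2 can switch to Light (30 → 66). Not NE.
(Heavy, Light, Light): Brand 1 gets 37, best alternative 11; Brand 2 gets 99, best alternative 91; Brand 3 gets 92, best alternative 29. No profitable deviation — NE.
(Heavy, Light, Moderate): Brand 2 can switch to Heavy (49 → 88). Not NE.
(Heavy, Moderate, Light): Brand 1 can switch to Moderate (88 → 92). Not NE.
(Heavy, Moderate, Moderate): Brand 1 can switch to Moderate (63 → 76). Not NE.
(Heavy, Heavy, Light): Brand 1 can switch to Moderate (50 → 92). Not NE.
(Heavy, Heavy, Moderate): Brand 1 can switch to Moderate (30 → 54). Not NE.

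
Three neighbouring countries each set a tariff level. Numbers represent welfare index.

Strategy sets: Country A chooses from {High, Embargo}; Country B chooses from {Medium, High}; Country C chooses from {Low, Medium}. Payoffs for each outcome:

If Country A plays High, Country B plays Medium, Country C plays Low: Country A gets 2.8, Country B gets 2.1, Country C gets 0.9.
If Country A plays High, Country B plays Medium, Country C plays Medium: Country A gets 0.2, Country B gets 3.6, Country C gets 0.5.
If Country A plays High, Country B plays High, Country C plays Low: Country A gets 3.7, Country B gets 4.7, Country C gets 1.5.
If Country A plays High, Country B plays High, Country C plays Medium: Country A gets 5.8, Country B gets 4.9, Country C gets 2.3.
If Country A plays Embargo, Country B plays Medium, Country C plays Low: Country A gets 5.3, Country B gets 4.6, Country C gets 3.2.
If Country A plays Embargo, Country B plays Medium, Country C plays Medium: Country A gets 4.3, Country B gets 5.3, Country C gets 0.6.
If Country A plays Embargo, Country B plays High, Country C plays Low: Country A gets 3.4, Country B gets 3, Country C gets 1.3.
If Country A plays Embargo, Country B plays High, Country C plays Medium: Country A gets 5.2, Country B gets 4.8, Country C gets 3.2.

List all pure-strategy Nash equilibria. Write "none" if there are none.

Pure-strategy Nash equilibria: (High, High, Medium) and (Embargo, Medium, Low)

Country A against (Medium, Low): payoffs 2.8, 5.3 → best response Embargo.
Country A against (Medium, Medium): payoffs 0.2, 4.3 → best response Embargo.
Country A against (High, Low): payoffs 3.7, 3.4 → best response High.
Country A against (High, Medium): payoffs 5.8, 5.2 → best response High.
Country B against (High, Low): payoffs 2.1, 4.7 → best response High.
Country B against (High, Medium): payoffs 3.6, 4.9 → best response High.
Country B against (Embargo, Low): payoffs 4.6, 3 → best response Medium.
Country B against (Embargo, Medium): payoffs 5.3, 4.8 → best response Medium.
Country C against (High, Medium): payoffs 0.9, 0.5 → best response Low.
Country C against (High, High): payoffs 1.5, 2.3 → best response Medium.
Country C against (Embargo, Medium): payoffs 3.2, 0.6 → best response Low.
Country C against (Embargo, High): payoffs 1.3, 3.2 → best response Medium.
Mutual best responses: (High, High, Medium); (Embargo, Medium, Low).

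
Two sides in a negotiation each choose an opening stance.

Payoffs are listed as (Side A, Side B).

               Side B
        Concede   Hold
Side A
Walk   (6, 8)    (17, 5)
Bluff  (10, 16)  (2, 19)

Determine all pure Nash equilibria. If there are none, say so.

Side A against Concede: payoffs 6, 10 → best response Bluff.
Side A against Hold: payoffs 17, 2 → best response Walk.
Side B against Walk: payoffs 8, 5 → best response Concede.
Side B against Bluff: payoffs 16, 19 → best response Hold.
No profile is a mutual best response for all players.

No pure-strategy Nash equilibrium.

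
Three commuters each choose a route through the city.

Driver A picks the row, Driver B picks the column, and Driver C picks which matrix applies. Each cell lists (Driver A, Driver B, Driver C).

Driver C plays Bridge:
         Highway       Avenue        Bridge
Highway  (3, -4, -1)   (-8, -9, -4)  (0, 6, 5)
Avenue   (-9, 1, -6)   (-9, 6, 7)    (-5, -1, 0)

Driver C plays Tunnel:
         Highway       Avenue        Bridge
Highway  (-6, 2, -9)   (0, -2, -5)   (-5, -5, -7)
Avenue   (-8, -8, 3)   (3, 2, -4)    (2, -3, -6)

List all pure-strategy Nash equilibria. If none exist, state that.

Pure NE: (Highway, Bridge, Bridge)

Driver A against (Highway, Bridge): payoffs 3, -9 → best response Highway.
Driver A against (Highway, Tunnel): payoffs -6, -8 → best response Highway.
Driver A against (Avenue, Bridge): payoffs -8, -9 → best response Highway.
Driver A against (Avenue, Tunnel): payoffs 0, 3 → best response Avenue.
Driver A against (Bridge, Bridge): payoffs 0, -5 → best response Highway.
Driver A against (Bridge, Tunnel): payoffs -5, 2 → best response Avenue.
Driver B against (Highway, Bridge): payoffs -4, -9, 6 → best response Bridge.
Driver B against (Highway, Tunnel): payoffs 2, -2, -5 → best response Highway.
Driver B against (Avenue, Bridge): payoffs 1, 6, -1 → best response Avenue.
Driver B against (Avenue, Tunnel): payoffs -8, 2, -3 → best response Avenue.
Driver C against (Highway, Highway): payoffs -1, -9 → best response Bridge.
Driver C against (Highway, Avenue): payoffs -4, -5 → best response Bridge.
Driver C against (Highway, Bridge): payoffs 5, -7 → best response Bridge.
Driver C against (Avenue, Highway): payoffs -6, 3 → best response Tunnel.
Driver C against (Avenue, Avenue): payoffs 7, -4 → best response Bridge.
Driver C against (Avenue, Bridge): payoffs 0, -6 → best response Bridge.
Mutual best responses: (Highway, Bridge, Bridge).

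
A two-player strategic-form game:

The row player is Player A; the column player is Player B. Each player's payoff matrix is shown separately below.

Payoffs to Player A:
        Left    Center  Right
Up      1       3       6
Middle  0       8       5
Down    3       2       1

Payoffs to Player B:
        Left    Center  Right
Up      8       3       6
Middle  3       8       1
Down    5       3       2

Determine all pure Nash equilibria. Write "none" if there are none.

For each player, find the best response to each opponent profile; mutual best responses are the pure NE.
Player A against Left: payoffs 1, 0, 3 → best response Down.
Player A against Center: payoffs 3, 8, 2 → best response Middle.
Player A against Right: payoffs 6, 5, 1 → best response Up.
Player B against Up: payoffs 8, 3, 6 → best response Left.
Player B against Middle: payoffs 3, 8, 1 → best response Center.
Player B against Down: payoffs 5, 3, 2 → best response Left.
Mutual best responses: (Middle, Center); (Down, Left).

Pure-strategy Nash equilibria: (Middle, Center) and (Down, Left)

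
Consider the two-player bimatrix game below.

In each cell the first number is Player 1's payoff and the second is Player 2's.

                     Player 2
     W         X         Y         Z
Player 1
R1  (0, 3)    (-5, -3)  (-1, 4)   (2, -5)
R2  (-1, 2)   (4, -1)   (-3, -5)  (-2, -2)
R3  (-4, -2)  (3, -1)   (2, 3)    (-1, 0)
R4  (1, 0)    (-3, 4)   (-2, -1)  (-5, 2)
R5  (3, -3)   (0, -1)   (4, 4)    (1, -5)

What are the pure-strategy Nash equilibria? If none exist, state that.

Player 1 against W: payoffs 0, -1, -4, 1, 3 → best response R5.
Player 1 against X: payoffs -5, 4, 3, -3, 0 → best response R2.
Player 1 against Y: payoffs -1, -3, 2, -2, 4 → best response R5.
Player 1 against Z: payoffs 2, -2, -1, -5, 1 → best response R1.
Player 2 against R1: payoffs 3, -3, 4, -5 → best response Y.
Player 2 against R2: payoffs 2, -1, -5, -2 → best response W.
Player 2 against R3: payoffs -2, -1, 3, 0 → best response Y.
Player 2 against R4: payoffs 0, 4, -1, 2 → best response X.
Player 2 against R5: payoffs -3, -1, 4, -5 → best response Y.
Mutual best responses: (R5, Y).

The unique pure-strategy Nash equilibrium is (R5, Y).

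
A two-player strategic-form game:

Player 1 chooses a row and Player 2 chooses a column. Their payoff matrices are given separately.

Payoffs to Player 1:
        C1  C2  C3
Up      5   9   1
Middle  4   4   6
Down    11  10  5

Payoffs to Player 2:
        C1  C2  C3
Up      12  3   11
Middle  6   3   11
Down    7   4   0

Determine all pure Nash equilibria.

(Up, C1): Player 1 can switch to Down (5 → 11). Not NE.
(Up, C2): Player 1 can switch to Down (9 → 10). Not NE.
(Up, C3): Player 1 can switch to Middle (1 → 6). Not NE.
(Middle, C1): Player 1 can switch to Up (4 → 5). Not NE.
(Middle, C2): Player 1 can switch to Up (4 → 9). Not NE.
(Middle, C3): Player 1 gets 6, best alternative 5; Player 2 gets 11, best alternative 6. No profitable deviation — NE.
(Down, C1): Player 1 gets 11, best alternative 5; Player 2 gets 7, best alternative 4. No profitable deviation — NE.
(Down, C2): Player 2 can switch to C1 (4 → 7). Not NE.
(Down, C3): Player 1 can switch to Middle (5 → 6). Not NE.

(Middle, C3) and (Down, C1)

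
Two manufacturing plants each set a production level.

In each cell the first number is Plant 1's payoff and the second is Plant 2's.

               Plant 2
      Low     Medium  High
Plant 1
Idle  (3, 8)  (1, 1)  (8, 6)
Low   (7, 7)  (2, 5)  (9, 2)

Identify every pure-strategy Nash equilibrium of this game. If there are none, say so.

(Idle, Low): Plant 1 can switch to Low (3 → 7). Not NE.
(Idle, Medium): Plant 1 can switch to Low (1 → 2). Not NE.
(Idle, High): Plant 1 can switch to Low (8 → 9). Not NE.
(Low, Low): Plant 1 gets 7, best alternative 3; Plant 2 gets 7, best alternative 5. No profitable deviation — NE.
(Low, Medium): Plant 2 can switch to Low (5 → 7). Not NE.
(Low, High): Plant 2 can switch to Low (2 → 7). Not NE.

Pure NE: (Low, Low)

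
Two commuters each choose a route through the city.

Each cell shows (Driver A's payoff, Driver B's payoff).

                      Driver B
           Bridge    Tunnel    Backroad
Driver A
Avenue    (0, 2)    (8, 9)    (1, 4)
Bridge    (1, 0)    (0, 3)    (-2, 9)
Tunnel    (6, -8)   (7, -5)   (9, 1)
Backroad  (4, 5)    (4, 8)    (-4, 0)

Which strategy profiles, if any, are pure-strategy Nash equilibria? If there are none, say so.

The pure Nash equilibria are (Avenue, Tunnel); (Tunnel, Backroad).

(Avenue, Bridge): Driver A can switch to Bridge (0 → 1). Not NE.
(Avenue, Tunnel): Driver A gets 8, best alternative 7; Driver B gets 9, best alternative 4. No profitable deviation — NE.
(Avenue, Backroad): Driver A can switch to Tunnel (1 → 9). Not NE.
(Bridge, Bridge): Driver A can switch to Tunnel (1 → 6). Not NE.
(Bridge, Tunnel): Driver A can switch to Avenue (0 → 8). Not NE.
(Bridge, Backroad): Driver A can switch to Avenue (-2 → 1). Not NE.
(Tunnel, Bridge): Driver B can switch to Tunnel (-8 → -5). Not NE.
(Tunnel, Tunnel): Driver A can switch to Avenue (7 → 8). Not NE.
(Tunnel, Backroad): Driver A gets 9, best alternative 1; Driver B gets 1, best alternative -5. No profitable deviation — NE.
(Backroad, Bridge): Driver A can switch to Tunnel (4 → 6). Not NE.
(Backroad, Tunnel): Driver A can switch to Avenue (4 → 8). Not NE.
(Backroad, Backroad): Driver A can switch to Avenue (-4 → 1). Not NE.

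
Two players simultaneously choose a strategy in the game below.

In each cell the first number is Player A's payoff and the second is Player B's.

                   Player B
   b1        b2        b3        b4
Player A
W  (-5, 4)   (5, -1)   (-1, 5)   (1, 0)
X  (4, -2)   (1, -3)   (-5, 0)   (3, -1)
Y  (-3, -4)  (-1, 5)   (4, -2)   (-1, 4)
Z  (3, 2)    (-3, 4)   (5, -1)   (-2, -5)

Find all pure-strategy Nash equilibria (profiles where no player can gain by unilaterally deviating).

This game has no pure Nash equilibrium.

(W, b1): Player A can switch to X (-5 → 4). Not NE.
(W, b2): Player B can switch to b1 (-1 → 4). Not NE.
(W, b3): Player A can switch to Y (-1 → 4). Not NE.
(W, b4): Player A can switch to X (1 → 3). Not NE.
(X, b1): Player B can switch to b3 (-2 → 0). Not NE.
(X, b2): Player A can switch to W (1 → 5). Not NE.
(X, b3): Player A can switch to W (-5 → -1). Not NE.
(X, b4): Player B can switch to b3 (-1 → 0). Not NE.
(The remaining 8 profiles each have a profitable deviation by the same check.)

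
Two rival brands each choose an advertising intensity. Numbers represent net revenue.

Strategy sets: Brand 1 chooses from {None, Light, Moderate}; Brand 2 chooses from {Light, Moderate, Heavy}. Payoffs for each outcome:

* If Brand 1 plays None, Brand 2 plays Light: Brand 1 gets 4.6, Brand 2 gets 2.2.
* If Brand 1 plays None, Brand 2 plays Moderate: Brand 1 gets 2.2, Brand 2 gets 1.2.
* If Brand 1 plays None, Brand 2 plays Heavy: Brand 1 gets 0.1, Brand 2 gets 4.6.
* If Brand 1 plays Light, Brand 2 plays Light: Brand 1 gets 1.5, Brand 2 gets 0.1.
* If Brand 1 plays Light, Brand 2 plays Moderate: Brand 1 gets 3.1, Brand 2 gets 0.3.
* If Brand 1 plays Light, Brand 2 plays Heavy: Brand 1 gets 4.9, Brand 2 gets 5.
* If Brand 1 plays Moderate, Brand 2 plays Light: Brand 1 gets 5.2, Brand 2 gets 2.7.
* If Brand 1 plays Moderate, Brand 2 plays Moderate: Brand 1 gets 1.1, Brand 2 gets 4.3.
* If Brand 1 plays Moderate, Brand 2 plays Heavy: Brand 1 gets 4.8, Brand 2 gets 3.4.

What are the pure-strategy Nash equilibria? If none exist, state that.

Brand 1 against Light: payoffs 4.6, 1.5, 5.2 → best response Moderate.
Brand 1 against Moderate: payoffs 2.2, 3.1, 1.1 → best response Light.
Brand 1 against Heavy: payoffs 0.1, 4.9, 4.8 → best response Light.
Brand 2 against None: payoffs 2.2, 1.2, 4.6 → best response Heavy.
Brand 2 against Light: payoffs 0.1, 0.3, 5 → best response Heavy.
Brand 2 against Moderate: payoffs 2.7, 4.3, 3.4 → best response Moderate.
Mutual best responses: (Light, Heavy).

The unique pure-strategy Nash equilibrium is (Light, Heavy).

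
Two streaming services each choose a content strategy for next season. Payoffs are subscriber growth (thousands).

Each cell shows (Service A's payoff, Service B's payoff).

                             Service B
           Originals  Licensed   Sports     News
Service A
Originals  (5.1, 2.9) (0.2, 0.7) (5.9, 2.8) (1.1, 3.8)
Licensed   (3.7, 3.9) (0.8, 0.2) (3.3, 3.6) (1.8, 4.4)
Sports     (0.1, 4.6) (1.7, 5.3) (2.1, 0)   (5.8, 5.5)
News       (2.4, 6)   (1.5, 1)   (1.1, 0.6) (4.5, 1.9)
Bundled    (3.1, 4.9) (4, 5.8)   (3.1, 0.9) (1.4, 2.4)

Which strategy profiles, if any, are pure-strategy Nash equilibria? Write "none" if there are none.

The pure Nash equilibria are (Sports, News) and (Bundled, Licensed).

Service A against Originals: payoffs 5.1, 3.7, 0.1, 2.4, 3.1 → best response Originals.
Service A against Licensed: payoffs 0.2, 0.8, 1.7, 1.5, 4 → best response Bundled.
Service A against Sports: payoffs 5.9, 3.3, 2.1, 1.1, 3.1 → best response Originals.
Service A against News: payoffs 1.1, 1.8, 5.8, 4.5, 1.4 → best response Sports.
Service B against Originals: payoffs 2.9, 0.7, 2.8, 3.8 → best response News.
Service B against Licensed: payoffs 3.9, 0.2, 3.6, 4.4 → best response News.
Service B against Sports: payoffs 4.6, 5.3, 0, 5.5 → best response News.
Service B against News: payoffs 6, 1, 0.6, 1.9 → best response Originals.
Service B against Bundled: payoffs 4.9, 5.8, 0.9, 2.4 → best response Licensed.
Mutual best responses: (Sports, News); (Bundled, Licensed).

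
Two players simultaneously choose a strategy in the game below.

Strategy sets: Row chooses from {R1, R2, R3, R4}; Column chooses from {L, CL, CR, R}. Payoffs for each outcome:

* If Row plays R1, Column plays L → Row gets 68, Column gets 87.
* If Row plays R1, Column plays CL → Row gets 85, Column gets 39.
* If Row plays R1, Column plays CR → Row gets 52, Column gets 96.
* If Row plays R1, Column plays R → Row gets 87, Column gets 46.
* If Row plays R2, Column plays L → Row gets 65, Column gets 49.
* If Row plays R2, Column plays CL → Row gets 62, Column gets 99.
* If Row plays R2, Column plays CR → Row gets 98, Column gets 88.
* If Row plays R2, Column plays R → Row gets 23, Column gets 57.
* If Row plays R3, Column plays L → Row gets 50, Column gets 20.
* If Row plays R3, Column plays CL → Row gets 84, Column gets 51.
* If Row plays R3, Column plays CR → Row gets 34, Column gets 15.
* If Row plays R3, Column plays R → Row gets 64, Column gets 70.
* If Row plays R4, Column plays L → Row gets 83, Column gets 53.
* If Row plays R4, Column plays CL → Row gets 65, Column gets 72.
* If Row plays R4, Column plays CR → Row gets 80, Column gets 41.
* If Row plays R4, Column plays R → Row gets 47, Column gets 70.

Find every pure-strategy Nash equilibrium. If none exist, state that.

No pure-strategy Nash equilibrium.

Row against L: payoffs 68, 65, 50, 83 → best response R4.
Row against CL: payoffs 85, 62, 84, 65 → best response R1.
Row against CR: payoffs 52, 98, 34, 80 → best response R2.
Row against R: payoffs 87, 23, 64, 47 → best response R1.
Column against R1: payoffs 87, 39, 96, 46 → best response CR.
Column against R2: payoffs 49, 99, 88, 57 → best response CL.
Column against R3: payoffs 20, 51, 15, 70 → best response R.
Column against R4: payoffs 53, 72, 41, 70 → best response CL.
No profile is a mutual best response for all players.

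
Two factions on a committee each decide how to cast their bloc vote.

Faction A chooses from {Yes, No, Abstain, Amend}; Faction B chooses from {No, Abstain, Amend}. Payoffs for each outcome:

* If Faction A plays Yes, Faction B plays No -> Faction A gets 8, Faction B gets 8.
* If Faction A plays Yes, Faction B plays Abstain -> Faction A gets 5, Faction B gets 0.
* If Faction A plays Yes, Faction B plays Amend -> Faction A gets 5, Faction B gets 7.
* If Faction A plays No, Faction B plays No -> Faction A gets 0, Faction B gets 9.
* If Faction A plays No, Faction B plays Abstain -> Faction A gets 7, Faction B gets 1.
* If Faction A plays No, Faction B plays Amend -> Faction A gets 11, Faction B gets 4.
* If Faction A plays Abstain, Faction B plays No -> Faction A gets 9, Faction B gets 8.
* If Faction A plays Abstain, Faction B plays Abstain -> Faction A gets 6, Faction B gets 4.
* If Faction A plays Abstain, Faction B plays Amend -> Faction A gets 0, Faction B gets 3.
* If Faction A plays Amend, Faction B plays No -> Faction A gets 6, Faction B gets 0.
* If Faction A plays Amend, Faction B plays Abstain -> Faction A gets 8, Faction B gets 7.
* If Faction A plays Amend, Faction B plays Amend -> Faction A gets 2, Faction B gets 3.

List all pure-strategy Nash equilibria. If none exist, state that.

Faction A against No: payoffs 8, 0, 9, 6 → best response Abstain.
Faction A against Abstain: payoffs 5, 7, 6, 8 → best response Amend.
Faction A against Amend: payoffs 5, 11, 0, 2 → best response No.
Faction B against Yes: payoffs 8, 0, 7 → best response No.
Faction B against No: payoffs 9, 1, 4 → best response No.
Faction B against Abstain: payoffs 8, 4, 3 → best response No.
Faction B against Amend: payoffs 0, 7, 3 → best response Abstain.
Mutual best responses: (Abstain, No); (Amend, Abstain).

(Abstain, No), (Amend, Abstain)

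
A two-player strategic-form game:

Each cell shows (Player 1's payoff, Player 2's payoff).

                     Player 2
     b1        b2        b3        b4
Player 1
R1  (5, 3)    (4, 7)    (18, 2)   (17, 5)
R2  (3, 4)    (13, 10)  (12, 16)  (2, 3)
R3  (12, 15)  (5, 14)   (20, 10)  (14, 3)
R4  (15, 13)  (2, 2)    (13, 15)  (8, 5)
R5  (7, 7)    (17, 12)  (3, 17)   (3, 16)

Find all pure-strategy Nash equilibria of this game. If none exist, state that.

For each strategy profile, look for a profitable unilateral deviation.
(R1, b1): Player 1 can switch to R3 (5 → 12). Not NE.
(R1, b2): Player 1 can switch to R2 (4 → 13). Not NE.
(R1, b3): Player 1 can switch to R3 (18 → 20). Not NE.
(R1, b4): Player 2 can switch to b2 (5 → 7). Not NE.
(R2, b1): Player 1 can switch to R1 (3 → 5). Not NE.
(R2, b2): Player 1 can switch to R5 (13 → 17). Not NE.
(R2, b3): Player 1 can switch to R1 (12 → 18). Not NE.
(R2, b4): Player 1 can switch to R1 (2 → 17). Not NE.
(R3, b1): Player 1 can switch to R4 (12 → 15). Not NE.
(R3, b2): Player 1 can switch to R2 (5 → 13). Not NE.
(The remaining 10 profiles each have a profitable deviation by the same check.)

There is no pure-strategy Nash equilibrium.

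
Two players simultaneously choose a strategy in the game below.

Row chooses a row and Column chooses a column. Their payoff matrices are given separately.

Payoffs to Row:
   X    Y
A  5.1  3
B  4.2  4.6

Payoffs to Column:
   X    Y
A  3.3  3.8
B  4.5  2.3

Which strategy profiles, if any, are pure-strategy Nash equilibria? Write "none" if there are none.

none

Row against X: payoffs 5.1, 4.2 → best response A.
Row against Y: payoffs 3, 4.6 → best response B.
Column against A: payoffs 3.3, 3.8 → best response Y.
Column against B: payoffs 4.5, 2.3 → best response X.
No profile is a mutual best response for all players.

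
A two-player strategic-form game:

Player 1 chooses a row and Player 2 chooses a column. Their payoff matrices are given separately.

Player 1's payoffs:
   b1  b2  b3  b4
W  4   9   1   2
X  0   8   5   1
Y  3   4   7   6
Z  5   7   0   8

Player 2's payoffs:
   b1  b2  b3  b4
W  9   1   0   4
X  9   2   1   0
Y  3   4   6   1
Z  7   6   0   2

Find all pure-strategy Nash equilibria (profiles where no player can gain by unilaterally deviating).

The pure Nash equilibria are (Y, b3) and (Z, b1).

(W, b1): Player 1 can switch to Z (4 → 5). Not NE.
(W, b2): Player 2 can switch to b1 (1 → 9). Not NE.
(W, b3): Player 1 can switch to X (1 → 5). Not NE.
(W, b4): Player 1 can switch to Y (2 → 6). Not NE.
(X, b1): Player 1 can switch to W (0 → 4). Not NE.
(X, b2): Player 1 can switch to W (8 → 9). Not NE.
(Y, b3): Player 1 gets 7, best alternative 5; Player 2 gets 6, best alternative 4. No profitable deviation — NE.
(Z, b1): Player 1 gets 5, best alternative 4; Player 2 gets 7, best alternative 6. No profitable deviation — NE.
(The remaining 8 profiles each have a profitable deviation by the same check.)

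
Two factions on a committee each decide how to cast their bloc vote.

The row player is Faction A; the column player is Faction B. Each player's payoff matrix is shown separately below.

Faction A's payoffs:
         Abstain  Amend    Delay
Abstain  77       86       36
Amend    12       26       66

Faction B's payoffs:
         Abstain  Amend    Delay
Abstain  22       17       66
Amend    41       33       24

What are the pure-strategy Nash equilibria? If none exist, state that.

Faction A against Abstain: payoffs 77, 12 → best response Abstain.
Faction A against Amend: payoffs 86, 26 → best response Abstain.
Faction A against Delay: payoffs 36, 66 → best response Amend.
Faction B against Abstain: payoffs 22, 17, 66 → best response Delay.
Faction B against Amend: payoffs 41, 33, 24 → best response Abstain.
No profile is a mutual best response for all players.

none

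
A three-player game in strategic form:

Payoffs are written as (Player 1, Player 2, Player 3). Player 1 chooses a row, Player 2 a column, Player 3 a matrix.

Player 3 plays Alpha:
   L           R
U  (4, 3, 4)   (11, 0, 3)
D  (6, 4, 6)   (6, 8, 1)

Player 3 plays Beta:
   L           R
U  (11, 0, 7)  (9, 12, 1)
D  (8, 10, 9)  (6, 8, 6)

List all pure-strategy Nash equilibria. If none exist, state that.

Player 1 against (L, Alpha): payoffs 4, 6 → best response D.
Player 1 against (L, Beta): payoffs 11, 8 → best response U.
Player 1 against (R, Alpha): payoffs 11, 6 → best response U.
Player 1 against (R, Beta): payoffs 9, 6 → best response U.
Player 2 against (U, Alpha): payoffs 3, 0 → best response L.
Player 2 against (U, Beta): payoffs 0, 12 → best response R.
Player 2 against (D, Alpha): payoffs 4, 8 → best response R.
Player 2 against (D, Beta): payoffs 10, 8 → best response L.
Player 3 against (U, L): payoffs 4, 7 → best response Beta.
Player 3 against (U, R): payoffs 3, 1 → best response Alpha.
Player 3 against (D, L): payoffs 6, 9 → best response Beta.
Player 3 against (D, R): payoffs 1, 6 → best response Beta.
No profile is a mutual best response for all players.

There is no pure-strategy Nash equilibrium.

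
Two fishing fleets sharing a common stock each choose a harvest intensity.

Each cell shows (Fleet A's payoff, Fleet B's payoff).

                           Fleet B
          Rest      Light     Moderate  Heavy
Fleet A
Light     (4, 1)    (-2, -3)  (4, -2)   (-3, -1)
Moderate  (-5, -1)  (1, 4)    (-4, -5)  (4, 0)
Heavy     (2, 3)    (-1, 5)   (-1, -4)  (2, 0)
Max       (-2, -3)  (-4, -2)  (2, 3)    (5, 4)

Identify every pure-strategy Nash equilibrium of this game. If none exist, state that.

(Light, Rest) and (Moderate, Light) and (Max, Heavy)

(Light, Rest): Fleet A gets 4, best alternative 2; Fleet B gets 1, best alternative -1. No profitable deviation — NE.
(Light, Light): Fleet A can switch to Moderate (-2 → 1). Not NE.
(Light, Moderate): Fleet B can switch to Rest (-2 → 1). Not NE.
(Light, Heavy): Fleet A can switch to Moderate (-3 → 4). Not NE.
(Moderate, Rest): Fleet A can switch to Light (-5 → 4). Not NE.
(Moderate, Light): Fleet A gets 1, best alternative -1; Fleet B gets 4, best alternative 0. No profitable deviation — NE.
(Moderate, Moderate): Fleet A can switch to Light (-4 → 4). Not NE.
(Moderate, Heavy): Fleet A can switch to Max (4 → 5). Not NE.
(Max, Heavy): Fleet A gets 5, best alternative 4; Fleet B gets 4, best alternative 3. No profitable deviation — NE.
(The remaining 7 profiles each have a profitable deviation by the same check.)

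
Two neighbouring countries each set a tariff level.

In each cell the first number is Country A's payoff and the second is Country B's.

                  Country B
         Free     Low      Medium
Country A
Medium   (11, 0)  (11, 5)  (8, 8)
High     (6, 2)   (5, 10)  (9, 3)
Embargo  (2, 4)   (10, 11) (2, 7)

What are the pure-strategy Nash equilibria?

This game has no pure Nash equilibrium.

For each strategy profile, look for a profitable unilateral deviation.
(Medium, Free): Country B can switch to Low (0 → 5). Not NE.
(Medium, Low): Country B can switch to Medium (5 → 8). Not NE.
(Medium, Medium): Country A can switch to High (8 → 9). Not NE.
(High, Free): Country A can switch to Medium (6 → 11). Not NE.
(High, Low): Country A can switch to Medium (5 → 11). Not NE.
(High, Medium): Country B can switch to Low (3 → 10). Not NE.
(The remaining 3 profiles each have a profitable deviation by the same check.)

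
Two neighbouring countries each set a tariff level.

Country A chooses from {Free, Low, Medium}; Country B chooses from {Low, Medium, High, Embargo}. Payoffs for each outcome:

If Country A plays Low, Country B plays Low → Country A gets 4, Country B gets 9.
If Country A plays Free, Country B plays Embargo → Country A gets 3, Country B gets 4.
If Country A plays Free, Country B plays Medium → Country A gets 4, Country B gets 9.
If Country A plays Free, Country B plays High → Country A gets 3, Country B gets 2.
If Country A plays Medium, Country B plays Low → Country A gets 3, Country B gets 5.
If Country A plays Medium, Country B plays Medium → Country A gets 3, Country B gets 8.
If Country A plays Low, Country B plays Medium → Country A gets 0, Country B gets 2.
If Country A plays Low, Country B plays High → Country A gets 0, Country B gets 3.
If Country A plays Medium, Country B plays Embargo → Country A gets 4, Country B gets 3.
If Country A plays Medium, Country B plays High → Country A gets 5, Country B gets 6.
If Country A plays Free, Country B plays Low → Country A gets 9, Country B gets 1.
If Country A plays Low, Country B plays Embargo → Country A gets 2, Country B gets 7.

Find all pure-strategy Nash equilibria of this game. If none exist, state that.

Pure NE: (Free, Medium)

Check each profile: it is a Nash equilibrium iff no player can strictly gain by switching unilaterally.
(Free, Low): Country B can switch to Medium (1 → 9). Not NE.
(Free, Medium): Country A gets 4, best alternative 3; Country B gets 9, best alternative 4. No profitable deviation — NE.
(Free, High): Country A can switch to Medium (3 → 5). Not NE.
(Free, Embargo): Country A can switch to Medium (3 → 4). Not NE.
(Low, Low): Country A can switch to Free (4 → 9). Not NE.
(Low, Medium): Country A can switch to Free (0 → 4). Not NE.
(Low, High): Country A can switch to Free (0 → 3). Not NE.
(Low, Embargo): Country A can switch to Free (2 → 3). Not NE.
(Medium, Low): Country A can switch to Free (3 → 9). Not NE.
(Medium, Medium): Country A can switch to Free (3 → 4). Not NE.
(Medium, High): Country B can switch to Medium (6 → 8). Not NE.
(The remaining 1 profile has a profitable deviation by the same check.)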